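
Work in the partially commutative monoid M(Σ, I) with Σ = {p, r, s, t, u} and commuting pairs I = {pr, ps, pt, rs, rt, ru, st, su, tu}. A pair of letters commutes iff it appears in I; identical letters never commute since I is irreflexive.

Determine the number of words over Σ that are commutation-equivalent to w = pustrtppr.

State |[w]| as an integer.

#0=p has no predecessor
#1=u depends on [0:p]
#2=s has no predecessor
#3=t has no predecessor
#4=r has no predecessor
#5=t depends on [3:t]
#6=p depends on [1:u]
#7=p depends on [6:p]
#8=r depends on [4:r]
sources: [0:p, 2:s, 3:t, 4:r]
N(rest) = Σ N(rest − s) over sources s of rest; N(one piece) = 1:
  size 1 → [2]=1  [5]=1  [7]=1  [8]=1
  size 2 → [2,5]=2  [2,7]=2  [2,8]=2  [3,5]=1  [4,8]=1  [5,7]=2  [5,8]=2  [6,7]=1  [7,8]=2
  size 3 → [1,6,7]=1  [2,3,5]=3  [2,4,8]=3  [2,5,7]=6  [2,5,8]=6  [2,6,7]=3  [2,7,8]=6  [3,5,7]=3  [3,5,8]=3  [4,5,8]=3  [4,7,8]=3  [5,6,7]=3  [5,7,8]=6  [6,7,8]=3
  size 4 → [0,1,6,7]=1  [1,2,6,7]=4  [1,5,6,7]=4  [1,6,7,8]=4  [2,3,5,7]=12  [2,3,5,8]=12  [2,4,5,8]=12  [2,4,7,8]=12  [2,5,6,7]=12  [2,5,7,8]=24  [2,6,7,8]=12  [3,4,5,8]=6  [3,5,6,7]=6  [3,5,7,8]=12  [4,5,7,8]=12  [4,6,7,8]=6  [5,6,7,8]=12
  size 5 → [0,1,2,6,7]=5  [0,1,5,6,7]=5  [0,1,6,7,8]=5  [1,2,5,6,7]=20  [1,2,6,7,8]=20  [1,3,5,6,7]=10  [1,4,6,7,8]=10  [1,5,6,7,8]=20  [2,3,4,5,8]=30  [2,3,5,6,7]=30  [2,3,5,7,8]=60  [2,4,5,7,8]=60  [2,4,6,7,8]=30  [2,5,6,7,8]=60  [3,4,5,7,8]=30  [3,5,6,7,8]=30  [4,5,6,7,8]=30
  size 6 → [0,1,2,5,6,7]=30  [0,1,2,6,7,8]=30  [0,1,3,5,6,7]=15  [0,1,4,6,7,8]=15  [0,1,5,6,7,8]=30  [1,2,3,5,6,7]=60  [1,2,4,6,7,8]=60  [1,2,5,6,7,8]=120  [1,3,5,6,7,8]=60  [1,4,5,6,7,8]=60  [2,3,4,5,7,8]=180  [2,3,5,6,7,8]=180  [2,4,5,6,7,8]=180  [3,4,5,6,7,8]=90
  size 7 → [0,1,2,3,5,6,7]=105  [0,1,2,4,6,7,8]=105  [0,1,2,5,6,7,8]=210  [0,1,3,5,6,7,8]=105  [0,1,4,5,6,7,8]=105  [1,2,3,5,6,7,8]=420  [1,2,4,5,6,7,8]=420  [1,3,4,5,6,7,8]=210  [2,3,4,5,6,7,8]=630
  first=0(p) contributes 1680
  first=2(s) contributes 420
  first=3(t) contributes 840
  first=4(r) contributes 840
|[w]| = 3780

3780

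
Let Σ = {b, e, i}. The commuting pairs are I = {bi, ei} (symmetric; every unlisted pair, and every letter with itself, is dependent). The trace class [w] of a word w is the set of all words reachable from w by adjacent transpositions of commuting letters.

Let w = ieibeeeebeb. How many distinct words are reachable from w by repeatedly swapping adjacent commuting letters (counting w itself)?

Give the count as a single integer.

piece 0:i — minimal
piece 1:e — minimal
piece 2:i rests on {0:i}
piece 3:b rests on {1:e}
piece 4:e rests on {3:b}
piece 5:e rests on {4:e}
piece 6:e rests on {5:e}
piece 7:e rests on {6:e}
piece 8:b rests on {7:e}
piece 9:e rests on {8:b}
piece 10:b rests on {9:e}
minimal pieces: {0:i, 1:e}
ways to finish when only these pieces remain (= sum over removing one remaining piece with nothing left below it):
  1 left: {2}→1  {10}→1
  2 left: {0,2}→1  {2,10}→2  {9,10}→1
  3 left: {0,2,10}→3  {2,9,10}→3  {8,9,10}→1
  4 left: {0,2,9,10}→6  {2,8,9,10}→4  {7,8,9,10}→1
  5 left: {0,2,8,9,10}→10  {2,7,8,9,10}→5  {6,7,8,9,10}→1
  6 left: {0,2,7,8,9,10}→15  {2,6,7,8,9,10}→6  {5,6,7,8,9,10}→1
  7 left: {0,2,6,7,8,9,10}→21  {2,5,6,7,8,9,10}→7  {4,5,6,7,8,9,10}→1
  8 left: {0,2,5,6,7,8,9,10}→28  {2,4,5,6,7,8,9,10}→8  {3,4,5,6,7,8,9,10}→1
  9 left: {0,2,4,5,6,7,8,9,10}→36  {1,3,4,5,6,7,8,9,10}→1  {2,3,4,5,6,7,8,9,10}→9
  placing 0:i first → 10 extensions
  placing 1:e first → 45 extensions
total linear extensions = 55

55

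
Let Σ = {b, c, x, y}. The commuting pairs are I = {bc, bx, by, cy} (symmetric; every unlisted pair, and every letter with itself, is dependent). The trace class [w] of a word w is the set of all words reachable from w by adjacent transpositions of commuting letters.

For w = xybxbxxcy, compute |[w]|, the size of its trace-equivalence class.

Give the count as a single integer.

drop 0:x onto floor
drop 1:y onto {0:x}
drop 2:b onto floor
drop 3:x onto {1:y}
drop 4:b onto {2:b}
drop 5:x onto {3:x}
drop 6:x onto {5:x}
drop 7:c onto {6:x}
drop 8:y onto {6:x}
ground layer = {0:x, 2:b}
drop-orders for the pieces not yet dropped (sum over which currently-grounded one goes next):
  1 to go: {4} 1  {7} 1  {8} 1
  2 to go: {2,4} 1  {4,7} 2  {4,8} 2  {7,8} 2
  3 to go: {2,4,7} 3  {2,4,8} 3  {4,7,8} 6  {6,7,8} 2
  4 to go: {2,4,7,8} 12  {4,6,7,8} 8  {5,6,7,8} 2
  5 to go: {2,4,6,7,8} 20  {3,5,6,7,8} 2  {4,5,6,7,8} 10
  6 to go: {1,3,5,6,7,8} 2  {2,4,5,6,7,8} 30  {3,4,5,6,7,8} 12
  7 to go: {0,1,3,5,6,7,8} 2  {1,3,4,5,6,7,8} 14  {2,3,4,5,6,7,8} 42
  if 0:x drops first: 56 orders
  if 2:b drops first: 16 orders
heap linearizations: 72

72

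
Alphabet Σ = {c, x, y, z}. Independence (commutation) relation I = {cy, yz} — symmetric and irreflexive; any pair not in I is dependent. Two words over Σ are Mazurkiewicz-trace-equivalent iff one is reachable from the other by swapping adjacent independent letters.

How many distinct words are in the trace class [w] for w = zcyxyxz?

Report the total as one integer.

3

piece 0:z — minimal
piece 1:c rests on {0:z}
piece 2:y — minimal
piece 3:x rests on {1:c, 2:y}
piece 4:y rests on {3:x}
piece 5:x rests on {4:y}
piece 6:z rests on {5:x}
minimal pieces: {0:z, 2:y}
ways to finish when only these pieces remain (= sum over removing one remaining piece with nothing left below it):
  1 left: {6}→1
  2 left: {5,6}→1
  3 left: {4,5,6}→1
  4 left: {3,4,5,6}→1
  5 left: {1,3,4,5,6}→1  {2,3,4,5,6}→1
  placing 0:z first → 2 extensions
  placing 2:y first → 1 extensions
total linear extensions = 3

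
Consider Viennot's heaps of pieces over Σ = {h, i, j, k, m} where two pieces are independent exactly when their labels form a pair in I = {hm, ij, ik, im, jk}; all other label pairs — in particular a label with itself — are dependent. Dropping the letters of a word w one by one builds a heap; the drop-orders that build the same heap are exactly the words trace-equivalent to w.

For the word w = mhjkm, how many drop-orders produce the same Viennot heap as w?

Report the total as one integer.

4

#0=m has no predecessor
#1=h has no predecessor
#2=j depends on [0:m, 1:h]
#3=k depends on [0:m, 1:h]
#4=m depends on [2:j, 3:k]
sources: [0:m, 1:h]
N(rest) = Σ N(rest − s) over sources s of rest; N(one piece) = 1:
  size 1 → [4]=1
  size 2 → [2,4]=1  [3,4]=1
  size 3 → [2,3,4]=2
  first=0(m) contributes 2
  first=1(h) contributes 2
|[w]| = 4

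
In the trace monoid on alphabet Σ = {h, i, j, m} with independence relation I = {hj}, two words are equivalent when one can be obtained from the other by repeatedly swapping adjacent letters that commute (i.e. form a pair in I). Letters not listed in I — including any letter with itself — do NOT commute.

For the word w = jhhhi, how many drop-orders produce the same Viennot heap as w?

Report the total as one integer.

4

piece 0:j — minimal
piece 1:h — minimal
piece 2:h rests on {1:h}
piece 3:h rests on {2:h}
piece 4:i rests on {0:j, 3:h}
minimal pieces: {0:j, 1:h}
ways to finish when only these pieces remain (= sum over removing one remaining piece with nothing left below it):
  1 left: {4}→1
  2 left: {0,4}→1  {3,4}→1
  3 left: {0,3,4}→2  {2,3,4}→1
  placing 0:j first → 1 extensions
  placing 1:h first → 3 extensions
total linear extensions = 4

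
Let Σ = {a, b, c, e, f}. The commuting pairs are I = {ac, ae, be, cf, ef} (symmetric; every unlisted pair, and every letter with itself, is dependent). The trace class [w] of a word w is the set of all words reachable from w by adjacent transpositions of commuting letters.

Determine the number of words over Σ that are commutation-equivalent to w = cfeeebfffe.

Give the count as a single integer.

196

drop 0:c onto floor
drop 1:f onto floor
drop 2:e onto {0:c}
drop 3:e onto {2:e}
drop 4:e onto {3:e}
drop 5:b onto {0:c, 1:f}
drop 6:f onto {5:b}
drop 7:f onto {6:f}
drop 8:f onto {7:f}
drop 9:e onto {4:e}
ground layer = {0:c, 1:f}
drop-orders for the pieces not yet dropped (sum over which currently-grounded one goes next):
  1 to go: {8} 1  {9} 1
  2 to go: {4,9} 1  {7,8} 1  {8,9} 2
  3 to go: {3,4,9} 1  {4,8,9} 3  {6,7,8} 1  {7,8,9} 3
  4 to go: {2,3,4,9} 1  {3,4,8,9} 4  {4,7,8,9} 6  {5,6,7,8} 1  {6,7,8,9} 4
  5 to go: {1,5,6,7,8} 1  {2,3,4,8,9} 5  {3,4,7,8,9} 10  {4,6,7,8,9} 10  {5,6,7,8,9} 5
  6 to go: {1,5,6,7,8,9} 6  {2,3,4,7,8,9} 15  {3,4,6,7,8,9} 20  {4,5,6,7,8,9} 15
  7 to go: {1,4,5,6,7,8,9} 21  {2,3,4,6,7,8,9} 35  {3,4,5,6,7,8,9} 35
  8 to go: {1,3,4,5,6,7,8,9} 56  {2,3,4,5,6,7,8,9} 70
  if 0:c drops first: 126 orders
  if 1:f drops first: 70 orders
heap linearizations: 196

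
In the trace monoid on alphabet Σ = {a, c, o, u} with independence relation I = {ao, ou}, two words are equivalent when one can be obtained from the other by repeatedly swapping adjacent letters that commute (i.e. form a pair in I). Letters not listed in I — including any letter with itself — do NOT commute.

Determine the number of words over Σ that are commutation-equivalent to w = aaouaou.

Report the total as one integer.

21

piece 0:a — minimal
piece 1:a rests on {0:a}
piece 2:o — minimal
piece 3:u rests on {1:a}
piece 4:a rests on {3:u}
piece 5:o rests on {2:o}
piece 6:u rests on {4:a}
minimal pieces: {0:a, 2:o}
ways to finish when only these pieces remain (= sum over removing one remaining piece with nothing left below it):
  1 left: {5}→1  {6}→1
  2 left: {2,5}→1  {4,6}→1  {5,6}→2
  3 left: {2,5,6}→3  {3,4,6}→1  {4,5,6}→3
  4 left: {1,3,4,6}→1  {2,4,5,6}→6  {3,4,5,6}→4
  5 left: {0,1,3,4,6}→1  {1,3,4,5,6}→5  {2,3,4,5,6}→10
  placing 0:a first → 15 extensions
  placing 2:o first → 6 extensions
total linear extensions = 21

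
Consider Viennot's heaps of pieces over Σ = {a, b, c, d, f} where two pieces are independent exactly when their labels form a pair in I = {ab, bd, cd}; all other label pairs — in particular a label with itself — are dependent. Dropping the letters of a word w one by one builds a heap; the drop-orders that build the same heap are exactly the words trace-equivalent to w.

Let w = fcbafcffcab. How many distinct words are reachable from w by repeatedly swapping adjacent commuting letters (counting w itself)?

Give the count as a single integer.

4

piece 0:f — minimal
piece 1:c rests on {0:f}
piece 2:b rests on {1:c}
piece 3:a rests on {1:c}
piece 4:f rests on {2:b, 3:a}
piece 5:c rests on {4:f}
piece 6:f rests on {5:c}
piece 7:f rests on {6:f}
piece 8:c rests on {7:f}
piece 9:a rests on {8:c}
piece 10:b rests on {8:c}
minimal pieces: {0:f}
ways to finish when only these pieces remain (= sum over removing one remaining piece with nothing left below it):
  1 left: {9}→1  {10}→1
  2 left: {9,10}→2
  3 left: {8,9,10}→2
  4 left: {7,8,9,10}→2
  5 left: {6,7,8,9,10}→2
  6 left: {5,6,7,8,9,10}→2
  7 left: {4,5,6,7,8,9,10}→2
  8 left: {2,4,5,6,7,8,9,10}→2  {3,4,5,6,7,8,9,10}→2
  9 left: {2,3,4,5,6,7,8,9,10}→4
  placing 0:f first → 4 extensions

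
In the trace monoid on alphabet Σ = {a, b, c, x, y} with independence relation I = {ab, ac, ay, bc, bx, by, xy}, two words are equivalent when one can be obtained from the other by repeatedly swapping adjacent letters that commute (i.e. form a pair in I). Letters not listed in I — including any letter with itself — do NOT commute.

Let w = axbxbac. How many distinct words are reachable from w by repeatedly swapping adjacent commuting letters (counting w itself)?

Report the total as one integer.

drop 0:a onto floor
drop 1:x onto {0:a}
drop 2:b onto floor
drop 3:x onto {1:x}
drop 4:b onto {2:b}
drop 5:a onto {3:x}
drop 6:c onto {3:x}
ground layer = {0:a, 2:b}
drop-orders for the pieces not yet dropped (sum over which currently-grounded one goes next):
  1 to go: {4} 1  {5} 1  {6} 1
  2 to go: {2,4} 1  {4,5} 2  {4,6} 2  {5,6} 2
  3 to go: {2,4,5} 3  {2,4,6} 3  {3,5,6} 2  {4,5,6} 6
  4 to go: {1,3,5,6} 2  {2,4,5,6} 12  {3,4,5,6} 8
  5 to go: {0,1,3,5,6} 2  {1,3,4,5,6} 10  {2,3,4,5,6} 20
  if 0:a drops first: 30 orders
  if 2:b drops first: 12 orders
heap linearizations: 42

42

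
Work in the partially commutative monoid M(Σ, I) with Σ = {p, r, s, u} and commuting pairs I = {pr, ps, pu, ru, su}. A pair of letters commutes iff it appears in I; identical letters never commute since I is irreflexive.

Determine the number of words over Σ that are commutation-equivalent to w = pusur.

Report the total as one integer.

#0=p has no predecessor
#1=u has no predecessor
#2=s has no predecessor
#3=u depends on [1:u]
#4=r depends on [2:s]
sources: [0:p, 1:u, 2:s]
N(rest) = Σ N(rest − s) over sources s of rest; N(one piece) = 1:
  size 1 → [0]=1  [3]=1  [4]=1
  size 2 → [0,3]=2  [0,4]=2  [1,3]=1  [2,4]=1  [3,4]=2
  size 3 → [0,1,3]=3  [0,2,4]=3  [0,3,4]=6  [1,3,4]=3  [2,3,4]=3
  first=0(p) contributes 6
  first=1(u) contributes 12
  first=2(s) contributes 12
|[w]| = 30

30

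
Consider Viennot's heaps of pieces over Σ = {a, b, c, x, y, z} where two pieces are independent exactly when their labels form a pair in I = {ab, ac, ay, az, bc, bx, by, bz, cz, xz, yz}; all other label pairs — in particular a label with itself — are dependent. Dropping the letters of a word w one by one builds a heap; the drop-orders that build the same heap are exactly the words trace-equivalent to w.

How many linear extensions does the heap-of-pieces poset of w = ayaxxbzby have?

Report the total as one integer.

756

drop 0:a onto floor
drop 1:y onto floor
drop 2:a onto {0:a}
drop 3:x onto {1:y, 2:a}
drop 4:x onto {3:x}
drop 5:b onto floor
drop 6:z onto floor
drop 7:b onto {5:b}
drop 8:y onto {4:x}
ground layer = {0:a, 1:y, 5:b, 6:z}
drop-orders for the pieces not yet dropped (sum over which currently-grounded one goes next):
  1 to go: {6} 1  {7} 1  {8} 1
  2 to go: {4,8} 1  {5,7} 1  {6,7} 2  {6,8} 2  {7,8} 2
  3 to go: {3,4,8} 1  {4,6,8} 3  {4,7,8} 3  {5,6,7} 3  {5,7,8} 3  {6,7,8} 6
  4 to go: {1,3,4,8} 1  {2,3,4,8} 1  {3,4,6,8} 4  {3,4,7,8} 4  {4,5,7,8} 6  {4,6,7,8} 12  {5,6,7,8} 12
  5 to go: {0,2,3,4,8} 1  {1,2,3,4,8} 2  {1,3,4,6,8} 5  {1,3,4,7,8} 5  {2,3,4,6,8} 5  {2,3,4,7,8} 5  {3,4,5,7,8} 10  {3,4,6,7,8} 20  {4,5,6,7,8} 30
  6 to go: {0,1,2,3,4,8} 3  {0,2,3,4,6,8} 6  {0,2,3,4,7,8} 6  {1,2,3,4,6,8} 12  {1,2,3,4,7,8} 12  {1,3,4,5,7,8} 15  {1,3,4,6,7,8} 30  {2,3,4,5,7,8} 15  {2,3,4,6,7,8} 30  {3,4,5,6,7,8} 60
  7 to go: {0,1,2,3,4,6,8} 21  {0,1,2,3,4,7,8} 21  {0,2,3,4,5,7,8} 21  {0,2,3,4,6,7,8} 42  {1,2,3,4,5,7,8} 42  {1,2,3,4,6,7,8} 84  {1,3,4,5,6,7,8} 105  {2,3,4,5,6,7,8} 105
  if 0:a drops first: 336 orders
  if 1:y drops first: 168 orders
  if 5:b drops first: 168 orders
  if 6:z drops first: 84 orders
heap linearizations: 756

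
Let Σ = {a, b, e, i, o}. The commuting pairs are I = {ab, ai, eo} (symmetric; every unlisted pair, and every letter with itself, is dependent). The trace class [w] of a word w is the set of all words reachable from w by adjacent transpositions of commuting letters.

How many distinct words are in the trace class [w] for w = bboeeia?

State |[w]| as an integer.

0(b) covers ∅
1(b) covers 0:b
2(o) covers 1:b
3(e) covers 1:b
4(e) covers 3:e
5(i) covers 2:o, 4:e
6(a) covers 2:o, 4:e
floor of heap: 0:b
completions by unplaced set U, small U first (add the entries for U minus each lowest piece of U):
  |U|=1: {5}:1  {6}:1
  |U|=2: {5,6}:2
  |U|=3: {2,5,6}:2  {4,5,6}:2
  |U|=4: {2,4,5,6}:4  {3,4,5,6}:2
  |U|=5: {2,3,4,5,6}:6
  start at 0(b): 6

6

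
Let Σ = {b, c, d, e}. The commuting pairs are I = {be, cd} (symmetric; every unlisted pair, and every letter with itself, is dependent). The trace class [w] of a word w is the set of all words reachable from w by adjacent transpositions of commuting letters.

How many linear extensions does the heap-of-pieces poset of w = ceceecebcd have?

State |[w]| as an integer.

4

#0=c has no predecessor
#1=e depends on [0:c]
#2=c depends on [1:e]
#3=e depends on [2:c]
#4=e depends on [3:e]
#5=c depends on [4:e]
#6=e depends on [5:c]
#7=b depends on [5:c]
#8=c depends on [6:e, 7:b]
#9=d depends on [6:e, 7:b]
sources: [0:c]
N(rest) = Σ N(rest − s) over sources s of rest; N(one piece) = 1:
  size 1 → [8]=1  [9]=1
  size 2 → [8,9]=2
  size 3 → [6,8,9]=2  [7,8,9]=2
  size 4 → [6,7,8,9]=4
  size 5 → [5,6,7,8,9]=4
  size 6 → [4,5,6,7,8,9]=4
  size 7 → [3,4,5,6,7,8,9]=4
  size 8 → [2,3,4,5,6,7,8,9]=4
  first=0(c) contributes 4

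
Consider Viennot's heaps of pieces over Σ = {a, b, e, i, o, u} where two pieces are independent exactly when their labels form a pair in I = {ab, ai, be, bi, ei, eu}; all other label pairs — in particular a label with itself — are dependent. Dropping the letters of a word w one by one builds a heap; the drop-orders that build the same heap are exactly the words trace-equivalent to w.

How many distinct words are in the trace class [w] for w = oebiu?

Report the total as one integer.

8

0(o) covers ∅
1(e) covers 0:o
2(b) covers 0:o
3(i) covers 0:o
4(u) covers 2:b, 3:i
floor of heap: 0:o
completions by unplaced set U, small U first (add the entries for U minus each lowest piece of U):
  |U|=1: {1}:1  {4}:1
  |U|=2: {1,4}:2  {2,4}:1  {3,4}:1
  |U|=3: {1,2,4}:3  {1,3,4}:3  {2,3,4}:2
  start at 0(o): 8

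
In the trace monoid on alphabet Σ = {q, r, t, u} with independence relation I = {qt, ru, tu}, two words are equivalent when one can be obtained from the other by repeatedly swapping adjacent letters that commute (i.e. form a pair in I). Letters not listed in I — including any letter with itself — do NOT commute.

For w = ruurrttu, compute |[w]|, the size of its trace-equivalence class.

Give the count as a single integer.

drop 0:r onto floor
drop 1:u onto floor
drop 2:u onto {1:u}
drop 3:r onto {0:r}
drop 4:r onto {3:r}
drop 5:t onto {4:r}
drop 6:t onto {5:t}
drop 7:u onto {2:u}
ground layer = {0:r, 1:u}
drop-orders for the pieces not yet dropped (sum over which currently-grounded one goes next):
  1 to go: {6} 1  {7} 1
  2 to go: {2,7} 1  {5,6} 1  {6,7} 2
  3 to go: {1,2,7} 1  {2,6,7} 3  {4,5,6} 1  {5,6,7} 3
  4 to go: {1,2,6,7} 4  {2,5,6,7} 6  {3,4,5,6} 1  {4,5,6,7} 4
  5 to go: {0,3,4,5,6} 1  {1,2,5,6,7} 10  {2,4,5,6,7} 10  {3,4,5,6,7} 5
  6 to go: {0,3,4,5,6,7} 6  {1,2,4,5,6,7} 20  {2,3,4,5,6,7} 15
  if 0:r drops first: 35 orders
  if 1:u drops first: 21 orders
heap linearizations: 56

56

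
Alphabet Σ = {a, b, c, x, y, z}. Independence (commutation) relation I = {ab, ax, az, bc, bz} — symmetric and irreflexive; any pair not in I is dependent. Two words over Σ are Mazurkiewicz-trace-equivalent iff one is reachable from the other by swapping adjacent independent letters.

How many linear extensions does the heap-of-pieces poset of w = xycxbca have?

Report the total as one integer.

piece 0:x — minimal
piece 1:y rests on {0:x}
piece 2:c rests on {1:y}
piece 3:x rests on {2:c}
piece 4:b rests on {3:x}
piece 5:c rests on {3:x}
piece 6:a rests on {5:c}
minimal pieces: {0:x}
ways to finish when only these pieces remain (= sum over removing one remaining piece with nothing left below it):
  1 left: {4}→1  {6}→1
  2 left: {4,6}→2  {5,6}→1
  3 left: {4,5,6}→3
  4 left: {3,4,5,6}→3
  5 left: {2,3,4,5,6}→3
  placing 0:x first → 3 extensions

3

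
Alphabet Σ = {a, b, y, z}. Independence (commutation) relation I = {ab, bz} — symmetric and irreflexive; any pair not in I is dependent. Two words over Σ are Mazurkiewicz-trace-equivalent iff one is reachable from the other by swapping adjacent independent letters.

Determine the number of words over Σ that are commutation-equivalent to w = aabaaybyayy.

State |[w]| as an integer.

5

piece 0:a — minimal
piece 1:a rests on {0:a}
piece 2:b — minimal
piece 3:a rests on {1:a}
piece 4:a rests on {3:a}
piece 5:y rests on {2:b, 4:a}
piece 6:b rests on {5:y}
piece 7:y rests on {6:b}
piece 8:a rests on {7:y}
piece 9:y rests on {8:a}
piece 10:y rests on {9:y}
minimal pieces: {0:a, 2:b}
ways to finish when only these pieces remain (= sum over removing one remaining piece with nothing left below it):
  1 left: {10}→1
  2 left: {9,10}→1
  3 left: {8,9,10}→1
  4 left: {7,8,9,10}→1
  5 left: {6,7,8,9,10}→1
  6 left: {5,6,7,8,9,10}→1
  7 left: {2,5,6,7,8,9,10}→1  {4,5,6,7,8,9,10}→1
  8 left: {2,4,5,6,7,8,9,10}→2  {3,4,5,6,7,8,9,10}→1
  9 left: {1,3,4,5,6,7,8,9,10}→1  {2,3,4,5,6,7,8,9,10}→3
  placing 0:a first → 4 extensions
  placing 2:b first → 1 extensions
total linear extensions = 5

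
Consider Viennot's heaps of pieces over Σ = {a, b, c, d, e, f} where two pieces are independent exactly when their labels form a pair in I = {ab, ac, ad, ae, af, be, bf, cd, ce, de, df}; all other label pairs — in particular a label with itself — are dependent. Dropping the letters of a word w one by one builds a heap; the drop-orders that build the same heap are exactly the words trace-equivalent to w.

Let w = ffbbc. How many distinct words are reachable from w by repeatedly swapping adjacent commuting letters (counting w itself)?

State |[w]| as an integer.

drop 0:f onto floor
drop 1:f onto {0:f}
drop 2:b onto floor
drop 3:b onto {2:b}
drop 4:c onto {1:f, 3:b}
ground layer = {0:f, 2:b}
drop-orders for the pieces not yet dropped (sum over which currently-grounded one goes next):
  1 to go: {4} 1
  2 to go: {1,4} 1  {3,4} 1
  3 to go: {0,1,4} 1  {1,3,4} 2  {2,3,4} 1
  if 0:f drops first: 3 orders
  if 2:b drops first: 3 orders
heap linearizations: 6

6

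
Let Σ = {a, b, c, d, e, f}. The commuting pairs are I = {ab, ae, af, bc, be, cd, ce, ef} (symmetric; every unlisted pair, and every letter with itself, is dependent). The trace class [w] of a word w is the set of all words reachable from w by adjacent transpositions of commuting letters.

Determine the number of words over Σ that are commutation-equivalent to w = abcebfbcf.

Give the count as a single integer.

0(a) covers ∅
1(b) covers ∅
2(c) covers 0:a
3(e) covers ∅
4(b) covers 1:b
5(f) covers 2:c, 4:b
6(b) covers 5:f
7(c) covers 5:f
8(f) covers 6:b, 7:c
floor of heap: 0:a, 1:b, 3:e
completions by unplaced set U, small U first (add the entries for U minus each lowest piece of U):
  |U|=1: {3}:1  {8}:1
  |U|=2: {3,8}:2  {6,8}:1  {7,8}:1
  |U|=3: {3,6,8}:3  {3,7,8}:3  {6,7,8}:2
  |U|=4: {3,6,7,8}:8  {5,6,7,8}:2
  |U|=5: {2,5,6,7,8}:2  {3,5,6,7,8}:10  {4,5,6,7,8}:2
  |U|=6: {0,2,5,6,7,8}:2  {1,4,5,6,7,8}:2  {2,3,5,6,7,8}:12  {2,4,5,6,7,8}:4  {3,4,5,6,7,8}:12
  |U|=7: {0,2,3,5,6,7,8}:14  {0,2,4,5,6,7,8}:6  {1,2,4,5,6,7,8}:6  {1,3,4,5,6,7,8}:14  {2,3,4,5,6,7,8}:28
  start at 0(a): 48
  start at 1(b): 48
  start at 3(e): 12
sum over floor = 108

108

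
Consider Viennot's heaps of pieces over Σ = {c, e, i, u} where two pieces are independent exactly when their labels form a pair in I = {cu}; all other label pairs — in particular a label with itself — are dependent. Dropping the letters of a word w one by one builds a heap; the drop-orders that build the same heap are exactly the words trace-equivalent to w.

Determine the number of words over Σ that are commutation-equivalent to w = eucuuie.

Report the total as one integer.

4

drop 0:e onto floor
drop 1:u onto {0:e}
drop 2:c onto {0:e}
drop 3:u onto {1:u}
drop 4:u onto {3:u}
drop 5:i onto {2:c, 4:u}
drop 6:e onto {5:i}
ground layer = {0:e}
drop-orders for the pieces not yet dropped (sum over which currently-grounded one goes next):
  1 to go: {6} 1
  2 to go: {5,6} 1
  3 to go: {2,5,6} 1  {4,5,6} 1
  4 to go: {2,4,5,6} 2  {3,4,5,6} 1
  5 to go: {1,3,4,5,6} 1  {2,3,4,5,6} 3
  if 0:e drops first: 4 orders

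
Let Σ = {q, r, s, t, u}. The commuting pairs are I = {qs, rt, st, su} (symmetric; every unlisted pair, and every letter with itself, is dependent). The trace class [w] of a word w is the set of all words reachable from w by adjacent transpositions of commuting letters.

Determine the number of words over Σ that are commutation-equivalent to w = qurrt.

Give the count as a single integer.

0(q) covers ∅
1(u) covers 0:q
2(r) covers 1:u
3(r) covers 2:r
4(t) covers 1:u
floor of heap: 0:q
completions by unplaced set U, small U first (add the entries for U minus each lowest piece of U):
  |U|=1: {3}:1  {4}:1
  |U|=2: {2,3}:1  {3,4}:2
  |U|=3: {2,3,4}:3
  start at 0(q): 3

3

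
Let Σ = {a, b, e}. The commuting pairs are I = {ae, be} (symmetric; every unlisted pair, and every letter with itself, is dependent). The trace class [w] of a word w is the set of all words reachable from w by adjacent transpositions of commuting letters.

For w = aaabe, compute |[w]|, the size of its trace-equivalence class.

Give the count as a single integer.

5

piece 0:a — minimal
piece 1:a rests on {0:a}
piece 2:a rests on {1:a}
piece 3:b rests on {2:a}
piece 4:e — minimal
minimal pieces: {0:a, 4:e}
ways to finish when only these pieces remain (= sum over removing one remaining piece with nothing left below it):
  1 left: {3}→1  {4}→1
  2 left: {2,3}→1  {3,4}→2
  3 left: {1,2,3}→1  {2,3,4}→3
  placing 0:a first → 4 extensions
  placing 4:e first → 1 extensions
total linear extensions = 5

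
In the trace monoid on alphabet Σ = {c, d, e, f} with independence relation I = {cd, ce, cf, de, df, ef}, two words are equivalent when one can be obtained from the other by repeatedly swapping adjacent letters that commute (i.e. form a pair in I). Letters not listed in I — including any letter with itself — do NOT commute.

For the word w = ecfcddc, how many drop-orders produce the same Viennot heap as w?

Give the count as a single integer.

piece 0:e — minimal
piece 1:c — minimal
piece 2:f — minimal
piece 3:c rests on {1:c}
piece 4:d — minimal
piece 5:d rests on {4:d}
piece 6:c rests on {3:c}
minimal pieces: {0:e, 1:c, 2:f, 4:d}
ways to finish when only these pieces remain (= sum over removing one remaining piece with nothing left below it):
  1 left: {0}→1  {2}→1  {5}→1  {6}→1
  2 left: {0,2}→2  {0,5}→2  {0,6}→2  {2,5}→2  {2,6}→2  {3,6}→1  {4,5}→1  {5,6}→2
  3 left: {0,2,5}→6  {0,2,6}→6  {0,3,6}→3  {0,4,5}→3  {0,5,6}→6  {1,3,6}→1  {2,3,6}→3  {2,4,5}→3  {2,5,6}→6  {3,5,6}→3  {4,5,6}→3
  4 left: {0,1,3,6}→4  {0,2,3,6}→12  {0,2,4,5}→12  {0,2,5,6}→24  {0,3,5,6}→12  {0,4,5,6}→12  {1,2,3,6}→4  {1,3,5,6}→4  {2,3,5,6}→12  {2,4,5,6}→12  {3,4,5,6}→6
  5 left: {0,1,2,3,6}→20  {0,1,3,5,6}→20  {0,2,3,5,6}→60  {0,2,4,5,6}→60  {0,3,4,5,6}→30  {1,2,3,5,6}→20  {1,3,4,5,6}→10  {2,3,4,5,6}→30
  placing 0:e first → 60 extensions
  placing 1:c first → 180 extensions
  placing 2:f first → 60 extensions
  placing 4:d first → 120 extensions
total linear extensions = 420

420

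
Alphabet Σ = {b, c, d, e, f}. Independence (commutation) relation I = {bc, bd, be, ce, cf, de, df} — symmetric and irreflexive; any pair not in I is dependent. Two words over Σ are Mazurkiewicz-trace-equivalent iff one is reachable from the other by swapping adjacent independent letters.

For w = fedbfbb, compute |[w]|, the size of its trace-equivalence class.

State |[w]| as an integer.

drop 0:f onto floor
drop 1:e onto {0:f}
drop 2:d onto floor
drop 3:b onto {0:f}
drop 4:f onto {1:e, 3:b}
drop 5:b onto {4:f}
drop 6:b onto {5:b}
ground layer = {0:f, 2:d}
drop-orders for the pieces not yet dropped (sum over which currently-grounded one goes next):
  1 to go: {2} 1  {6} 1
  2 to go: {2,6} 2  {5,6} 1
  3 to go: {2,5,6} 3  {4,5,6} 1
  4 to go: {1,4,5,6} 1  {2,4,5,6} 4  {3,4,5,6} 1
  5 to go: {1,2,4,5,6} 5  {1,3,4,5,6} 2  {2,3,4,5,6} 5
  if 0:f drops first: 12 orders
  if 2:d drops first: 2 orders
heap linearizations: 14

14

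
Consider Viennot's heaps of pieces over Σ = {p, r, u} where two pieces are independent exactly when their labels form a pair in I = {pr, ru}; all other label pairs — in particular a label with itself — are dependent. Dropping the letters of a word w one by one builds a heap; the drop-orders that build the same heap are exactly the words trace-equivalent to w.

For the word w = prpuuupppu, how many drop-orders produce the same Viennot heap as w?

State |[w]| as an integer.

10

piece 0:p — minimal
piece 1:r — minimal
piece 2:p rests on {0:p}
piece 3:u rests on {2:p}
piece 4:u rests on {3:u}
piece 5:u rests on {4:u}
piece 6:p rests on {5:u}
piece 7:p rests on {6:p}
piece 8:p rests on {7:p}
piece 9:u rests on {8:p}
minimal pieces: {0:p, 1:r}
ways to finish when only these pieces remain (= sum over removing one remaining piece with nothing left below it):
  1 left: {1}→1  {9}→1
  2 left: {1,9}→2  {8,9}→1
  3 left: {1,8,9}→3  {7,8,9}→1
  4 left: {1,7,8,9}→4  {6,7,8,9}→1
  5 left: {1,6,7,8,9}→5  {5,6,7,8,9}→1
  6 left: {1,5,6,7,8,9}→6  {4,5,6,7,8,9}→1
  7 left: {1,4,5,6,7,8,9}→7  {3,4,5,6,7,8,9}→1
  8 left: {1,3,4,5,6,7,8,9}→8  {2,3,4,5,6,7,8,9}→1
  placing 0:p first → 9 extensions
  placing 1:r first → 1 extensions
total linear extensions = 10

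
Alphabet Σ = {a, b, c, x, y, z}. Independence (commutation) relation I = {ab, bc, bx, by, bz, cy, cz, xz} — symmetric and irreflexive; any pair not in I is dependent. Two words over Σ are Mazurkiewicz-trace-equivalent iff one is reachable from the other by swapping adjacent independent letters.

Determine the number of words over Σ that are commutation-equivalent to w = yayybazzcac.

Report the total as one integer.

33

drop 0:y onto floor
drop 1:a onto {0:y}
drop 2:y onto {1:a}
drop 3:y onto {2:y}
drop 4:b onto floor
drop 5:a onto {3:y}
drop 6:z onto {5:a}
drop 7:z onto {6:z}
drop 8:c onto {5:a}
drop 9:a onto {7:z, 8:c}
drop 10:c onto {9:a}
ground layer = {0:y, 4:b}
drop-orders for the pieces not yet dropped (sum over which currently-grounded one goes next):
  1 to go: {4} 1  {10} 1
  2 to go: {4,10} 2  {9,10} 1
  3 to go: {4,9,10} 3  {7,9,10} 1  {8,9,10} 1
  4 to go: {4,7,9,10} 4  {4,8,9,10} 4  {6,7,9,10} 1  {7,8,9,10} 2
  5 to go: {4,6,7,9,10} 5  {4,7,8,9,10} 10  {6,7,8,9,10} 3
  6 to go: {4,6,7,8,9,10} 18  {5,6,7,8,9,10} 3
  7 to go: {3,5,6,7,8,9,10} 3  {4,5,6,7,8,9,10} 21
  8 to go: {2,3,5,6,7,8,9,10} 3  {3,4,5,6,7,8,9,10} 24
  9 to go: {1,2,3,5,6,7,8,9,10} 3  {2,3,4,5,6,7,8,9,10} 27
  if 0:y drops first: 30 orders
  if 4:b drops first: 3 orders
heap linearizations: 33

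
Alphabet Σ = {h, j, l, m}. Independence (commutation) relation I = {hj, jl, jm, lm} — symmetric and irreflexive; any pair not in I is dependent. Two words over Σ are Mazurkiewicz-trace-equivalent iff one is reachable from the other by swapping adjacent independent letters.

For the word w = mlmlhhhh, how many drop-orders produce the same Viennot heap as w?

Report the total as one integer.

6

0(m) covers ∅
1(l) covers ∅
2(m) covers 0:m
3(l) covers 1:l
4(h) covers 2:m, 3:l
5(h) covers 4:h
6(h) covers 5:h
7(h) covers 6:h
floor of heap: 0:m, 1:l
completions by unplaced set U, small U first (add the entries for U minus each lowest piece of U):
  |U|=1: {7}:1
  |U|=2: {6,7}:1
  |U|=3: {5,6,7}:1
  |U|=4: {4,5,6,7}:1
  |U|=5: {2,4,5,6,7}:1  {3,4,5,6,7}:1
  |U|=6: {0,2,4,5,6,7}:1  {1,3,4,5,6,7}:1  {2,3,4,5,6,7}:2
  start at 0(m): 3
  start at 1(l): 3
sum over floor = 6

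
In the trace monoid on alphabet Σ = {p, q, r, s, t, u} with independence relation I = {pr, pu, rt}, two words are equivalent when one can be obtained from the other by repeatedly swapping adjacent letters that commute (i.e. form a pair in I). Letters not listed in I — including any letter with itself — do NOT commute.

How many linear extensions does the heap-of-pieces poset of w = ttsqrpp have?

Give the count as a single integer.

0(t) covers ∅
1(t) covers 0:t
2(s) covers 1:t
3(q) covers 2:s
4(r) covers 3:q
5(p) covers 3:q
6(p) covers 5:p
floor of heap: 0:t
completions by unplaced set U, small U first (add the entries for U minus each lowest piece of U):
  |U|=1: {4}:1  {6}:1
  |U|=2: {4,6}:2  {5,6}:1
  |U|=3: {4,5,6}:3
  |U|=4: {3,4,5,6}:3
  |U|=5: {2,3,4,5,6}:3
  start at 0(t): 3

3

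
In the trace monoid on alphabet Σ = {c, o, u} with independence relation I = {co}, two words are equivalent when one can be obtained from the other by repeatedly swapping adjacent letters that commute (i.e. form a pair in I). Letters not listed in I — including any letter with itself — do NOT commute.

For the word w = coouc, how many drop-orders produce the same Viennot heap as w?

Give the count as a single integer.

0(c) covers ∅
1(o) covers ∅
2(o) covers 1:o
3(u) covers 0:c, 2:o
4(c) covers 3:u
floor of heap: 0:c, 1:o
completions by unplaced set U, small U first (add the entries for U minus each lowest piece of U):
  |U|=1: {4}:1
  |U|=2: {3,4}:1
  |U|=3: {0,3,4}:1  {2,3,4}:1
  start at 0(c): 1
  start at 1(o): 2
sum over floor = 3

3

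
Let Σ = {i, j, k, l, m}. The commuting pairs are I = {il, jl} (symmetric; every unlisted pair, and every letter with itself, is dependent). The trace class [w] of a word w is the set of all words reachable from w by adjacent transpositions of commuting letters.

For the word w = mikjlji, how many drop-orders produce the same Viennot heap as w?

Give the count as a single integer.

4

piece 0:m — minimal
piece 1:i rests on {0:m}
piece 2:k rests on {1:i}
piece 3:j rests on {2:k}
piece 4:l rests on {2:k}
piece 5:j rests on {3:j}
piece 6:i rests on {5:j}
minimal pieces: {0:m}
ways to finish when only these pieces remain (= sum over removing one remaining piece with nothing left below it):
  1 left: {4}→1  {6}→1
  2 left: {4,6}→2  {5,6}→1
  3 left: {3,5,6}→1  {4,5,6}→3
  4 left: {3,4,5,6}→4
  5 left: {2,3,4,5,6}→4
  placing 0:m first → 4 extensions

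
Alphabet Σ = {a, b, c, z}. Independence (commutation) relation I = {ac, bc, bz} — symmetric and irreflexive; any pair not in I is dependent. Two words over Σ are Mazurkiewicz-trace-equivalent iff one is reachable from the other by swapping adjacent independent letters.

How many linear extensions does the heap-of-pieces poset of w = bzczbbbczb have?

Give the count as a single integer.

#0=b has no predecessor
#1=z has no predecessor
#2=c depends on [1:z]
#3=z depends on [2:c]
#4=b depends on [0:b]
#5=b depends on [4:b]
#6=b depends on [5:b]
#7=c depends on [3:z]
#8=z depends on [7:c]
#9=b depends on [6:b]
sources: [0:b, 1:z]
N(rest) = Σ N(rest − s) over sources s of rest; N(one piece) = 1:
  size 1 → [8]=1  [9]=1
  size 2 → [6,9]=1  [7,8]=1  [8,9]=2
  size 3 → [3,7,8]=1  [5,6,9]=1  [6,8,9]=3  [7,8,9]=3
  size 4 → [2,3,7,8]=1  [3,7,8,9]=4  [4,5,6,9]=1  [5,6,8,9]=4  [6,7,8,9]=6
  size 5 → [0,4,5,6,9]=1  [1,2,3,7,8]=1  [2,3,7,8,9]=5  [3,6,7,8,9]=10  [4,5,6,8,9]=5  [5,6,7,8,9]=10
  size 6 → [0,4,5,6,8,9]=6  [1,2,3,7,8,9]=6  [2,3,6,7,8,9]=15  [3,5,6,7,8,9]=20  [4,5,6,7,8,9]=15
  size 7 → [0,4,5,6,7,8,9]=21  [1,2,3,6,7,8,9]=21  [2,3,5,6,7,8,9]=35  [3,4,5,6,7,8,9]=35
  size 8 → [0,3,4,5,6,7,8,9]=56  [1,2,3,5,6,7,8,9]=56  [2,3,4,5,6,7,8,9]=70
  first=0(b) contributes 126
  first=1(z) contributes 126
|[w]| = 252

252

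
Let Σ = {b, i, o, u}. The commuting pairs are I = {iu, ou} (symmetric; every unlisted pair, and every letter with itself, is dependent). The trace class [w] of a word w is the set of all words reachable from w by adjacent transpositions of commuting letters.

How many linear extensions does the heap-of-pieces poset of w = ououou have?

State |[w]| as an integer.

drop 0:o onto floor
drop 1:u onto floor
drop 2:o onto {0:o}
drop 3:u onto {1:u}
drop 4:o onto {2:o}
drop 5:u onto {3:u}
ground layer = {0:o, 1:u}
drop-orders for the pieces not yet dropped (sum over which currently-grounded one goes next):
  1 to go: {4} 1  {5} 1
  2 to go: {2,4} 1  {3,5} 1  {4,5} 2
  3 to go: {0,2,4} 1  {1,3,5} 1  {2,4,5} 3  {3,4,5} 3
  4 to go: {0,2,4,5} 4  {1,3,4,5} 4  {2,3,4,5} 6
  if 0:o drops first: 10 orders
  if 1:u drops first: 10 orders
heap linearizations: 20

20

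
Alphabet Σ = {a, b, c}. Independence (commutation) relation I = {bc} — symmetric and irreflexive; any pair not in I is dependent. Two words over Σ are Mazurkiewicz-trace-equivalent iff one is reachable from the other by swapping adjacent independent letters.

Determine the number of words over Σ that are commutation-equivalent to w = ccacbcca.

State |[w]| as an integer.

drop 0:c onto floor
drop 1:c onto {0:c}
drop 2:a onto {1:c}
drop 3:c onto {2:a}
drop 4:b onto {2:a}
drop 5:c onto {3:c}
drop 6:c onto {5:c}
drop 7:a onto {4:b, 6:c}
ground layer = {0:c}
drop-orders for the pieces not yet dropped (sum over which currently-grounded one goes next):
  1 to go: {7} 1
  2 to go: {4,7} 1  {6,7} 1
  3 to go: {4,6,7} 2  {5,6,7} 1
  4 to go: {3,5,6,7} 1  {4,5,6,7} 3
  5 to go: {3,4,5,6,7} 4
  6 to go: {2,3,4,5,6,7} 4
  if 0:c drops first: 4 orders

4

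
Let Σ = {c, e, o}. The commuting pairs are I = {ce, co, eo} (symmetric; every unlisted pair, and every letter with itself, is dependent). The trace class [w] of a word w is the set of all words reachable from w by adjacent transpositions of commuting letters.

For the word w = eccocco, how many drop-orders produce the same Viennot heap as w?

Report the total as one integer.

0(e) covers ∅
1(c) covers ∅
2(c) covers 1:c
3(o) covers ∅
4(c) covers 2:c
5(c) covers 4:c
6(o) covers 3:o
floor of heap: 0:e, 1:c, 3:o
completions by unplaced set U, small U first (add the entries for U minus each lowest piece of U):
  |U|=1: {0}:1  {5}:1  {6}:1
  |U|=2: {0,5}:2  {0,6}:2  {3,6}:1  {4,5}:1  {5,6}:2
  |U|=3: {0,3,6}:3  {0,4,5}:3  {0,5,6}:6  {2,4,5}:1  {3,5,6}:3  {4,5,6}:3
  |U|=4: {0,2,4,5}:4  {0,3,5,6}:12  {0,4,5,6}:12  {1,2,4,5}:1  {2,4,5,6}:4  {3,4,5,6}:6
  |U|=5: {0,1,2,4,5}:5  {0,2,4,5,6}:20  {0,3,4,5,6}:30  {1,2,4,5,6}:5  {2,3,4,5,6}:10
  start at 0(e): 15
  start at 1(c): 60
  start at 3(o): 30
sum over floor = 105

105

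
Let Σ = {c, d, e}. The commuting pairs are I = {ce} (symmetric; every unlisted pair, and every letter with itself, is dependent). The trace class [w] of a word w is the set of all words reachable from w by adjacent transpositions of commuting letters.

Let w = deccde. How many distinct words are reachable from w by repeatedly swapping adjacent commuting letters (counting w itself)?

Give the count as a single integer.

3

drop 0:d onto floor
drop 1:e onto {0:d}
drop 2:c onto {0:d}
drop 3:c onto {2:c}
drop 4:d onto {1:e, 3:c}
drop 5:e onto {4:d}
ground layer = {0:d}
drop-orders for the pieces not yet dropped (sum over which currently-grounded one goes next):
  1 to go: {5} 1
  2 to go: {4,5} 1
  3 to go: {1,4,5} 1  {3,4,5} 1
  4 to go: {1,3,4,5} 2  {2,3,4,5} 1
  if 0:d drops first: 3 orders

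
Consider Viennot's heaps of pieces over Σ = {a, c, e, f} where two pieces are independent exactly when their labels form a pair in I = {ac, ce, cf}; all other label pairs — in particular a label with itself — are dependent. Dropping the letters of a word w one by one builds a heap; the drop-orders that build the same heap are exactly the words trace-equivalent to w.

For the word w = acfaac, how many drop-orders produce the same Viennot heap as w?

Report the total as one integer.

piece 0:a — minimal
piece 1:c — minimal
piece 2:f rests on {0:a}
piece 3:a rests on {2:f}
piece 4:a rests on {3:a}
piece 5:c rests on {1:c}
minimal pieces: {0:a, 1:c}
ways to finish when only these pieces remain (= sum over removing one remaining piece with nothing left below it):
  1 left: {4}→1  {5}→1
  2 left: {1,5}→1  {3,4}→1  {4,5}→2
  3 left: {1,4,5}→3  {2,3,4}→1  {3,4,5}→3
  4 left: {0,2,3,4}→1  {1,3,4,5}→6  {2,3,4,5}→4
  placing 0:a first → 10 extensions
  placing 1:c first → 5 extensions
total linear extensions = 15

15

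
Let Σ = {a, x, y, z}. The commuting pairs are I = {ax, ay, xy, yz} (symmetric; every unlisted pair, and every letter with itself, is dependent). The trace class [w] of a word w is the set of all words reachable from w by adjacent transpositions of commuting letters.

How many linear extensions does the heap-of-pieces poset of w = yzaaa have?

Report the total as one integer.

drop 0:y onto floor
drop 1:z onto floor
drop 2:a onto {1:z}
drop 3:a onto {2:a}
drop 4:a onto {3:a}
ground layer = {0:y, 1:z}
drop-orders for the pieces not yet dropped (sum over which currently-grounded one goes next):
  1 to go: {0} 1  {4} 1
  2 to go: {0,4} 2  {3,4} 1
  3 to go: {0,3,4} 3  {2,3,4} 1
  if 0:y drops first: 1 orders
  if 1:z drops first: 4 orders
heap linearizations: 5

5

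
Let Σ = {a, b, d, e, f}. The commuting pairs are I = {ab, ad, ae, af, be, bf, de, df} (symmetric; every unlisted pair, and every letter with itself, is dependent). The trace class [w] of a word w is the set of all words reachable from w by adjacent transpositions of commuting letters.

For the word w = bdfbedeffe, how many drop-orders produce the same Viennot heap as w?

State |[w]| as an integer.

drop 0:b onto floor
drop 1:d onto {0:b}
drop 2:f onto floor
drop 3:b onto {1:d}
drop 4:e onto {2:f}
drop 5:d onto {3:b}
drop 6:e onto {4:e}
drop 7:f onto {6:e}
drop 8:f onto {7:f}
drop 9:e onto {8:f}
ground layer = {0:b, 2:f}
drop-orders for the pieces not yet dropped (sum over which currently-grounded one goes next):
  1 to go: {5} 1  {9} 1
  2 to go: {3,5} 1  {5,9} 2  {8,9} 1
  3 to go: {1,3,5} 1  {3,5,9} 3  {5,8,9} 3  {7,8,9} 1
  4 to go: {0,1,3,5} 1  {1,3,5,9} 4  {3,5,8,9} 6  {5,7,8,9} 4  {6,7,8,9} 1
  5 to go: {0,1,3,5,9} 5  {1,3,5,8,9} 10  {3,5,7,8,9} 10  {4,6,7,8,9} 1  {5,6,7,8,9} 5
  6 to go: {0,1,3,5,8,9} 15  {1,3,5,7,8,9} 20  {2,4,6,7,8,9} 1  {3,5,6,7,8,9} 15  {4,5,6,7,8,9} 6
  7 to go: {0,1,3,5,7,8,9} 35  {1,3,5,6,7,8,9} 35  {2,4,5,6,7,8,9} 7  {3,4,5,6,7,8,9} 21
  8 to go: {0,1,3,5,6,7,8,9} 70  {1,3,4,5,6,7,8,9} 56  {2,3,4,5,6,7,8,9} 28
  if 0:b drops first: 84 orders
  if 2:f drops first: 126 orders
heap linearizations: 210

210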